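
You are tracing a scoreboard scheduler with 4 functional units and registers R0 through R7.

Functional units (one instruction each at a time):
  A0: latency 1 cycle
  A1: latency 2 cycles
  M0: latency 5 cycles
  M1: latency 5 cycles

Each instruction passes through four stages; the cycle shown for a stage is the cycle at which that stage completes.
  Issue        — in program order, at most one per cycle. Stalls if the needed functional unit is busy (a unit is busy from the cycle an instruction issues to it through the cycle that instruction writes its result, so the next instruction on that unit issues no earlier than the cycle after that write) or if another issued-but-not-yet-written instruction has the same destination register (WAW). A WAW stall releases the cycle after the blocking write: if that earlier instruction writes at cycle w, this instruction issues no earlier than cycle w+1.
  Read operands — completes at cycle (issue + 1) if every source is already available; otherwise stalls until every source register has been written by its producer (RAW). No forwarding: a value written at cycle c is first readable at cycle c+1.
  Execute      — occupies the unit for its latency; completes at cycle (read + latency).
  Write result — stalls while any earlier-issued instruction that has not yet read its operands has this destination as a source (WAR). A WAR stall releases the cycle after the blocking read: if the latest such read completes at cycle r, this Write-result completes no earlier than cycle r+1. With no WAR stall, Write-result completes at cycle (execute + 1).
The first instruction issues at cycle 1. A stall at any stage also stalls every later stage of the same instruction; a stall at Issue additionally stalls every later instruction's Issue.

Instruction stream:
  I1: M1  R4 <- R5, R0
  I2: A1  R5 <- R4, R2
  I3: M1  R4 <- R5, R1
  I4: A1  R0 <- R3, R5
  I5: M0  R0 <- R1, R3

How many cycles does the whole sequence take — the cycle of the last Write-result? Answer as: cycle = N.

cycle = 25

I1 -> (1, 2, 7, 8)
I2 -> (2, 9, 11, 12)  // RAW R4: wait I1 write@8
I3 -> (9, 13, 18, 19)  // struct: M1 busy until I1 writes@8, RAW R5: wait I2 write@12
I4 -> (13, 14, 16, 17)  // struct: A1 busy until I2 writes@12
I5 -> (18, 19, 24, 25)  // WAW R0: wait I4 write@17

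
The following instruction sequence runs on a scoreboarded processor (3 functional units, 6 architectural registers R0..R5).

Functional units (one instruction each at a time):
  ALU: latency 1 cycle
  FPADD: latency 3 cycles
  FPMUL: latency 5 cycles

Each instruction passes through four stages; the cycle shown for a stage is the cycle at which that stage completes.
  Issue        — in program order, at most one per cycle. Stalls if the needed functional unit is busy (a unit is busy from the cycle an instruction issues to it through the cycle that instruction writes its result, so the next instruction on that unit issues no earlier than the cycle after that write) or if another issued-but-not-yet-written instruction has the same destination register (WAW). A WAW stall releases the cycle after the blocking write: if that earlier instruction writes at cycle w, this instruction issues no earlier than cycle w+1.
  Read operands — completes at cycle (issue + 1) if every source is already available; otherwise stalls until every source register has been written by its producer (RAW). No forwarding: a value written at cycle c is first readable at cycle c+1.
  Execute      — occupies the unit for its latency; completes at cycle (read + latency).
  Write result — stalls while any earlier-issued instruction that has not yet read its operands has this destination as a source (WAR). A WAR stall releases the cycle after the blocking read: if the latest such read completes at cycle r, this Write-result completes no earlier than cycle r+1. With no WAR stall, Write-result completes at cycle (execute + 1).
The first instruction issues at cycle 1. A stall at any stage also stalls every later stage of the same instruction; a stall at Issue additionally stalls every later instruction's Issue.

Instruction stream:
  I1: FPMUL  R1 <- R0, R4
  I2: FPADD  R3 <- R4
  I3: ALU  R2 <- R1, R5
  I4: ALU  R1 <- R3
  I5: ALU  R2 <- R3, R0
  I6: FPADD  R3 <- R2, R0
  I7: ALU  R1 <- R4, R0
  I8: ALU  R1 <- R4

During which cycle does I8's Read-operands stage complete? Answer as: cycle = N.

cycle 1: issue I1 (FPMUL)
cycle 2: I1 read-ops; issue I2 (FPADD)
cycle 3: I2 read-ops; issue I3 (ALU)
cycle 6: I2 finished on FPADD
cycle 7: I1 finished on FPMUL; I2→R3
cycle 8: I1→R1
cycle 9: I3 read-ops
cycle 10: I3 finished on ALU
cycle 11: I3→R2
cycle 12: issue I4 (ALU)
cycle 13: I4 read-ops
cycle 14: I4 finished on ALU
cycle 15: I4→R1
cycle 16: issue I5 (ALU)
cycle 17: I5 read-ops; issue I6 (FPADD)
cycle 18: I5 finished on ALU
cycle 19: I5→R2
cycle 20: I6 read-ops; issue I7 (ALU)
cycle 21: I7 read-ops
cycle 22: I7 finished on ALU
cycle 23: I6 finished on FPADD; I7→R1
cycle 24: I6→R3; issue I8 (ALU)
cycle 25: I8 read-ops
cycle 26: I8 finished on ALU
cycle 27: I8→R1

cycle = 25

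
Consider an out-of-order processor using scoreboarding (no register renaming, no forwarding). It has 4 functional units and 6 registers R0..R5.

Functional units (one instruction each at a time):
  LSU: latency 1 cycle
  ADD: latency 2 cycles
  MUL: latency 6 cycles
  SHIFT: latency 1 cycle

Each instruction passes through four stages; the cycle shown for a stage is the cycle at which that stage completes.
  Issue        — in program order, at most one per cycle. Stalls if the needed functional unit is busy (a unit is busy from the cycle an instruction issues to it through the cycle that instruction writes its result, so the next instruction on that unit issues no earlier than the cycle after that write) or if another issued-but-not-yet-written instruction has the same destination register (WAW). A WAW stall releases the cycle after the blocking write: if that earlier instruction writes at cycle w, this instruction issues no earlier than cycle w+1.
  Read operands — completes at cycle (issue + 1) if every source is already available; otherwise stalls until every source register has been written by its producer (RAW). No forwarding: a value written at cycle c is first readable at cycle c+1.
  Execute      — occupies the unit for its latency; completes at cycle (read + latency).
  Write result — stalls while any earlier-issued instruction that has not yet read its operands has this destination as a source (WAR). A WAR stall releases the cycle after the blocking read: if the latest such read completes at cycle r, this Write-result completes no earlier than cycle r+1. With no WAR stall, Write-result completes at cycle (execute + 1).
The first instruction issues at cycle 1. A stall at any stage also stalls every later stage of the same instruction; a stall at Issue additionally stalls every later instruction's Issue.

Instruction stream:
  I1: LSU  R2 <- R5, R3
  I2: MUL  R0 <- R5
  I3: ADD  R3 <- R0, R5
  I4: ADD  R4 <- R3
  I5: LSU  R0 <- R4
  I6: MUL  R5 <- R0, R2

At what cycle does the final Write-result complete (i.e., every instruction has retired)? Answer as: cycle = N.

[I1] 1/2/3/4
[I2] 2/3/9/10
[I3] 3/11/13/14  (RAW R0: wait I2 write@10)
[I4] 15/16/18/19  (struct: ADD busy until I3 writes@14)
[I5] 16/20/21/22  (RAW R4: wait I4 write@19)
[I6] 17/23/29/30  (RAW R0: wait I5 write@22)

cycle = 30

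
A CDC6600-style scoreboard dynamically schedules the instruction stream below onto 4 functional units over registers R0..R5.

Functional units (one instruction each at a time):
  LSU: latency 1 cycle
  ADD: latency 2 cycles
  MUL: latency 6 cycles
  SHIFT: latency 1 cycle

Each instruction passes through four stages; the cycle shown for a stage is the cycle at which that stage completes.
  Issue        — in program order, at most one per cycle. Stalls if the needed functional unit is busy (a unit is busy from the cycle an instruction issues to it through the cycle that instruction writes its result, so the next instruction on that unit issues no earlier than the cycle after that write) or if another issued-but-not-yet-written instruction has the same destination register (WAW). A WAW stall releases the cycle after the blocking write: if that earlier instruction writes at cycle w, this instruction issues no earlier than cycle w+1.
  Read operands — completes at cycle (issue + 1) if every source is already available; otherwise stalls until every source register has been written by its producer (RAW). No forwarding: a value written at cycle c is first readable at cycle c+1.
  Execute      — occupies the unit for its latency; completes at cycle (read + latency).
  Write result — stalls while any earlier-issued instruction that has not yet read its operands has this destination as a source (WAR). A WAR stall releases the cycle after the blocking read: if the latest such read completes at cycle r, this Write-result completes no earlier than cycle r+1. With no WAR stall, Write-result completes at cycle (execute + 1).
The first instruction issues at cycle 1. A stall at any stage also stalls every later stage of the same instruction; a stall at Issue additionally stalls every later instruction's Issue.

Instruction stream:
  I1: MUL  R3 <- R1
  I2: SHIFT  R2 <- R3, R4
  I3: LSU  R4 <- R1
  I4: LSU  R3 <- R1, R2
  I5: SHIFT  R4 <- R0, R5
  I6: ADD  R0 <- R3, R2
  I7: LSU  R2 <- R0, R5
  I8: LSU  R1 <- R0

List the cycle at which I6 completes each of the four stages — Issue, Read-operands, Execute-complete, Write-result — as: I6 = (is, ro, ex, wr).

[1] issue I1 (MUL)
[2] I1 read-ops | issue I2 (SHIFT)
[3] issue I3 (LSU)
[4] I3 read-ops
[5] I3 finished on LSU
[8] I1 finished on MUL
[9] I1→R3
[10] I2 read-ops
[11] I2 finished on SHIFT | I3→R4
[12] I2→R2 | issue I4 (LSU)
[13] I4 read-ops | issue I5 (SHIFT)
[14] I4 finished on LSU | I5 read-ops | issue I6 (ADD)
[15] I4→R3 | I5 finished on SHIFT
[16] I5→R4 | I6 read-ops | issue I7 (LSU)
[18] I6 finished on ADD
[19] I6→R0
[20] I7 read-ops
[21] I7 finished on LSU
[22] I7→R2
[23] issue I8 (LSU)
[24] I8 read-ops
[25] I8 finished on LSU
[26] I8→R1

I6 = (14, 16, 18, 19)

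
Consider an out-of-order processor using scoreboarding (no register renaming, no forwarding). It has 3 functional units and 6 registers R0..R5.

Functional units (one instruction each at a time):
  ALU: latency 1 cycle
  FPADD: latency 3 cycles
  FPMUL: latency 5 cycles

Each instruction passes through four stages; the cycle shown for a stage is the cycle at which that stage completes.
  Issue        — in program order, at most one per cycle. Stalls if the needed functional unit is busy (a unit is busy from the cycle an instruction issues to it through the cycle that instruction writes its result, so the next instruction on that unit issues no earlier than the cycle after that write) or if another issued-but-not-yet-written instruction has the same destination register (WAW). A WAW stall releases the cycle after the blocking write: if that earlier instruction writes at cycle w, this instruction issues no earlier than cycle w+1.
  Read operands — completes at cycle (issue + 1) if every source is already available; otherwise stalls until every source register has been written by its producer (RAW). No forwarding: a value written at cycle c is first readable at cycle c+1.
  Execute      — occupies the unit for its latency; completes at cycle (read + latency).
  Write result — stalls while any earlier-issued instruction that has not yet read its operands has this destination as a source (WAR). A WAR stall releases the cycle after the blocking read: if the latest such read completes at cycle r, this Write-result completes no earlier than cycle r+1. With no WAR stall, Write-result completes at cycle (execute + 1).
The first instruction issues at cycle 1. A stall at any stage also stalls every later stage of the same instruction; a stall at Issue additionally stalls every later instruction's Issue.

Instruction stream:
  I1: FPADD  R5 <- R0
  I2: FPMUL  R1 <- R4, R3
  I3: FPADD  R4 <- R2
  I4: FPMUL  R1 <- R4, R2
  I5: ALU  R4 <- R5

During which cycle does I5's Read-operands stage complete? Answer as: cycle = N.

t=1  I1 dispatched to FPADD
t=2  I1 operands ready; I2 dispatched to FPMUL
t=3  I2 operands ready
t=5  I1 complete
t=6  R5←I1
t=7  I3 dispatched to FPADD
t=8  I2 complete; I3 operands ready
t=9  R1←I2
t=10  I4 dispatched to FPMUL
t=11  I3 complete
t=12  R4←I3
t=13  I4 operands ready; I5 dispatched to ALU
t=14  I5 operands ready
t=15  I5 complete
t=16  R4←I5
t=18  I4 complete
t=19  R1←I4

cycle = 14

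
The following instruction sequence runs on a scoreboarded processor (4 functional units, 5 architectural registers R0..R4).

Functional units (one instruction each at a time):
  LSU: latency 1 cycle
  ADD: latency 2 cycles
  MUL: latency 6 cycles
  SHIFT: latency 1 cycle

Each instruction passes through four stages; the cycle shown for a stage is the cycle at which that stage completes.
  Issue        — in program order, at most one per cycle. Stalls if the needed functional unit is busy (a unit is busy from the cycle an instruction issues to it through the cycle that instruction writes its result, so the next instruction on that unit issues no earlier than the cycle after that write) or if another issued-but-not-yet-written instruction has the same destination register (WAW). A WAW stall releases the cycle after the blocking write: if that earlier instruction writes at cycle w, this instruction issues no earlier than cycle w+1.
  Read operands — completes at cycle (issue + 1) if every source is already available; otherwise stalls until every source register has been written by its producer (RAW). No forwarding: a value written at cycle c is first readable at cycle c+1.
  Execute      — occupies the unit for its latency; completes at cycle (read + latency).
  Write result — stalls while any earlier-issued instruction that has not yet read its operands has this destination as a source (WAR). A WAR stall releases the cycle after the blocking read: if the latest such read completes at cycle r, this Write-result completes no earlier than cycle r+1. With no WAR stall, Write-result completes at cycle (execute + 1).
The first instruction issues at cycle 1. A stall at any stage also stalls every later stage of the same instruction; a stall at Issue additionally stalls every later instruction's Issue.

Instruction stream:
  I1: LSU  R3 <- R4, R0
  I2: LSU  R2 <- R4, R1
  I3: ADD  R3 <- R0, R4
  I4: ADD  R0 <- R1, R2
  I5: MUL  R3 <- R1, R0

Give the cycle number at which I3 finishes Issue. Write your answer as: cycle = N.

I1 -> (1, 2, 3, 4)
I2 -> (5, 6, 7, 8)  // struct: LSU busy until I1 writes@4
I3 -> (6, 7, 9, 10)
I4 -> (11, 12, 14, 15)  // struct: ADD busy until I3 writes@10
I5 -> (12, 16, 22, 23)  // RAW R0: wait I4 write@15

cycle = 6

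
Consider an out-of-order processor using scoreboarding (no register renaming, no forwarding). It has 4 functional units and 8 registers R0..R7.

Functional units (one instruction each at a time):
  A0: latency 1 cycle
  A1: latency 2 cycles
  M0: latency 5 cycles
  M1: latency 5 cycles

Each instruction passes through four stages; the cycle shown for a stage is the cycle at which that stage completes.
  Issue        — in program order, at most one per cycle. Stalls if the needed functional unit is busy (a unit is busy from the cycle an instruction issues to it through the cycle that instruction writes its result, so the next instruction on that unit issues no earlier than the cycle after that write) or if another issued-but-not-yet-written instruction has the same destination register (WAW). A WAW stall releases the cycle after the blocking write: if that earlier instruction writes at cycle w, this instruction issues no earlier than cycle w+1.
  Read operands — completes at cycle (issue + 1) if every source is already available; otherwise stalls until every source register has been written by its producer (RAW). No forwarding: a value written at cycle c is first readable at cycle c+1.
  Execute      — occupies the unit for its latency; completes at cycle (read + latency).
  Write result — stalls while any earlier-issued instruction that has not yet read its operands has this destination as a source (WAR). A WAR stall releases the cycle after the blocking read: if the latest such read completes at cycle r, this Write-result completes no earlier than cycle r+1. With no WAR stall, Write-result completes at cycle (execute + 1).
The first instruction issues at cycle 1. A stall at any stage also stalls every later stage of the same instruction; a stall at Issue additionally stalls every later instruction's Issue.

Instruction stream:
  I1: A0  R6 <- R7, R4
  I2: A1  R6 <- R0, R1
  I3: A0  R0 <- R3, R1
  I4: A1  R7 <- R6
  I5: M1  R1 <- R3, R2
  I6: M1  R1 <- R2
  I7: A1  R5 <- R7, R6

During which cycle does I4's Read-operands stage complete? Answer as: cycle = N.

c1: issue I1 (A0)
c2: I1 read-ops
c3: I1 finished on A0
c4: I1→R6
c5: issue I2 (A1)
c6: I2 read-ops | issue I3 (A0)
c7: I3 read-ops
c8: I2 finished on A1 | I3 finished on A0
c9: I2→R6 | I3→R0
c10: issue I4 (A1)
c11: I4 read-ops | issue I5 (M1)
c12: I5 read-ops
c13: I4 finished on A1
c14: I4→R7
c17: I5 finished on M1
c18: I5→R1
c19: issue I6 (M1)
c20: I6 read-ops | issue I7 (A1)
c21: I7 read-ops
c23: I7 finished on A1
c24: I7→R5
c25: I6 finished on M1
c26: I6→R1

cycle = 11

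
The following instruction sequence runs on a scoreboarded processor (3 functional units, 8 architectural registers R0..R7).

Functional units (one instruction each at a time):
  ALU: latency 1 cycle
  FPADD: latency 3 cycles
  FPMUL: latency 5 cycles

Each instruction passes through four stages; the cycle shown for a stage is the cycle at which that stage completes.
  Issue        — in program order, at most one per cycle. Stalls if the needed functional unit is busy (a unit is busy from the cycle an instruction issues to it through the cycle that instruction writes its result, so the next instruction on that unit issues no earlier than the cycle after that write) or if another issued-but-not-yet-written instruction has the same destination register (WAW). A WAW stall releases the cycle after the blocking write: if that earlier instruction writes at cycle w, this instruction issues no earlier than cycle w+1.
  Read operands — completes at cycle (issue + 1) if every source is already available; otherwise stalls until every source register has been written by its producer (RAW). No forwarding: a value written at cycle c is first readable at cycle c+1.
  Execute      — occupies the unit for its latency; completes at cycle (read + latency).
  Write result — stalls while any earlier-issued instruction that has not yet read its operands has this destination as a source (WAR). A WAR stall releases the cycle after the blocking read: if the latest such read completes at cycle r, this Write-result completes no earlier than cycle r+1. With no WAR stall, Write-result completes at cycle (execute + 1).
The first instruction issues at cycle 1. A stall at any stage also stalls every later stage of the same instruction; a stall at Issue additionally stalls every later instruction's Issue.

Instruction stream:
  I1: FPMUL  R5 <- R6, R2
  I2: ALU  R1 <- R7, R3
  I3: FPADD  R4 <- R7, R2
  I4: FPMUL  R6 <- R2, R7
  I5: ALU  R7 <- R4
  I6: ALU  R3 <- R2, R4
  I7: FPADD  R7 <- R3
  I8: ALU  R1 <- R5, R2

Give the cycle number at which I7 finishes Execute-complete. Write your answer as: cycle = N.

1) issue 1, read 2, done 7, write 8
2) issue 2, read 3, done 4, write 5
3) issue 3, read 4, done 7, write 8
4) issue 9, read 10, done 15, write 16  <struct: FPMUL busy until I1 writes@8>
5) issue 10, read 11, done 12, write 13
6) issue 14, read 15, done 16, write 17  <struct: ALU busy until I5 writes@13>
7) issue 15, read 18, done 21, write 22  <RAW R3: wait I6 write@17>
8) issue 18, read 19, done 20, write 21  <struct: ALU busy until I6 writes@17>

cycle = 21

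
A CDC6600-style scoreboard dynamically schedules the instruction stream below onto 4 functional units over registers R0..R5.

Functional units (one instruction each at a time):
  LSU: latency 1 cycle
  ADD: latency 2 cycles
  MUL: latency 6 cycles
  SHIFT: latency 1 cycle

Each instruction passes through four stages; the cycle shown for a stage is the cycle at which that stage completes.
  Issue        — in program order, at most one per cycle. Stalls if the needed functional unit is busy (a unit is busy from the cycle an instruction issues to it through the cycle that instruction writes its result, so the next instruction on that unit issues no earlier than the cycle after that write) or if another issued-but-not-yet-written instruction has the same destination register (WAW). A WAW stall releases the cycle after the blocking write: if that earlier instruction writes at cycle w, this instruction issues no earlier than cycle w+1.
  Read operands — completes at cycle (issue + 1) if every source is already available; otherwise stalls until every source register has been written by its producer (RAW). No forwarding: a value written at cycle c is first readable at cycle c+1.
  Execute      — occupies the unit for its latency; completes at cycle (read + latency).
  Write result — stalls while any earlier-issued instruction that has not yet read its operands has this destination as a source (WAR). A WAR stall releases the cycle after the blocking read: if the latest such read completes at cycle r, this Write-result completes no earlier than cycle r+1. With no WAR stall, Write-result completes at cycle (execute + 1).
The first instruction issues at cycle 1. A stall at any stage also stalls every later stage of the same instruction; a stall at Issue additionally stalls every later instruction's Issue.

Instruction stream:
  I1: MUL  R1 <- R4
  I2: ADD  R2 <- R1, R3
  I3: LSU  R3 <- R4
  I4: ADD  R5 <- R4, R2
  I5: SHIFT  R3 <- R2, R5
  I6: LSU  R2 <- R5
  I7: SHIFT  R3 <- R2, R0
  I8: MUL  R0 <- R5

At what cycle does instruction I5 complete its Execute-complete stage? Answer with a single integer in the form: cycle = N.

c1: I1 dispatched to MUL
c2: I1 operands ready; I2 dispatched to ADD
c3: I3 dispatched to LSU
c4: I3 operands ready
c5: I3 complete
c8: I1 complete
c9: R1←I1
c10: I2 operands ready
c11: R3←I3
c12: I2 complete
c13: R2←I2
c14: I4 dispatched to ADD
c15: I4 operands ready; I5 dispatched to SHIFT
c16: I6 dispatched to LSU
c17: I4 complete
c18: R5←I4
c19: I5 operands ready; I6 operands ready
c20: I5 complete; I6 complete
c21: R3←I5; R2←I6
c22: I7 dispatched to SHIFT
c23: I7 operands ready; I8 dispatched to MUL
c24: I7 complete; I8 operands ready
c25: R3←I7
c30: I8 complete
c31: R0←I8

cycle = 20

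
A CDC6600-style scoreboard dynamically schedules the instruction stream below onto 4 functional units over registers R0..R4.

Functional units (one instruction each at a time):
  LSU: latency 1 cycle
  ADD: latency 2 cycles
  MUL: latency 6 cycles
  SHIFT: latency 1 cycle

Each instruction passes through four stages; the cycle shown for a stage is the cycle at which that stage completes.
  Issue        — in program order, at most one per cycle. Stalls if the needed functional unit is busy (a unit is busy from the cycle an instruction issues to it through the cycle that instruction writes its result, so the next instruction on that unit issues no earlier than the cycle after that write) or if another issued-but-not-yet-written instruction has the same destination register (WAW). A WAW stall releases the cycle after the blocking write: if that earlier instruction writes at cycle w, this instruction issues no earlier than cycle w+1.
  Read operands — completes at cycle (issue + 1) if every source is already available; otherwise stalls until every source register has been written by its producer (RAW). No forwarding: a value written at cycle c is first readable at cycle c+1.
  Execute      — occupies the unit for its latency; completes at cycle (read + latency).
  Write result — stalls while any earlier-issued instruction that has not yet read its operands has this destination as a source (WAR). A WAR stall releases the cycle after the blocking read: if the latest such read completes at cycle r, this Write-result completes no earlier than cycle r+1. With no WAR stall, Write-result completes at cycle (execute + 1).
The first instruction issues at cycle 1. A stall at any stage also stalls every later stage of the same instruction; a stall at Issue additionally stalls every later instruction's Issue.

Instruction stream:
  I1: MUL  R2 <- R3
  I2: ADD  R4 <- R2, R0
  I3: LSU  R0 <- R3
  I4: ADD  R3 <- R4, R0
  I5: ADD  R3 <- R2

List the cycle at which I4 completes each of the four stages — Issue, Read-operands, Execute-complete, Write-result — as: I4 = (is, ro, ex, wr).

I4 = (14, 15, 17, 18)

I1 -> (1, 2, 8, 9)
I2 -> (2, 10, 12, 13)  // RAW R2: wait I1 write@9
I3 -> (3, 4, 5, 11)  // WAR R0: wait I2 read@10
I4 -> (14, 15, 17, 18)  // struct: ADD busy until I2 writes@13
I5 -> (19, 20, 22, 23)  // struct: ADD busy until I4 writes@18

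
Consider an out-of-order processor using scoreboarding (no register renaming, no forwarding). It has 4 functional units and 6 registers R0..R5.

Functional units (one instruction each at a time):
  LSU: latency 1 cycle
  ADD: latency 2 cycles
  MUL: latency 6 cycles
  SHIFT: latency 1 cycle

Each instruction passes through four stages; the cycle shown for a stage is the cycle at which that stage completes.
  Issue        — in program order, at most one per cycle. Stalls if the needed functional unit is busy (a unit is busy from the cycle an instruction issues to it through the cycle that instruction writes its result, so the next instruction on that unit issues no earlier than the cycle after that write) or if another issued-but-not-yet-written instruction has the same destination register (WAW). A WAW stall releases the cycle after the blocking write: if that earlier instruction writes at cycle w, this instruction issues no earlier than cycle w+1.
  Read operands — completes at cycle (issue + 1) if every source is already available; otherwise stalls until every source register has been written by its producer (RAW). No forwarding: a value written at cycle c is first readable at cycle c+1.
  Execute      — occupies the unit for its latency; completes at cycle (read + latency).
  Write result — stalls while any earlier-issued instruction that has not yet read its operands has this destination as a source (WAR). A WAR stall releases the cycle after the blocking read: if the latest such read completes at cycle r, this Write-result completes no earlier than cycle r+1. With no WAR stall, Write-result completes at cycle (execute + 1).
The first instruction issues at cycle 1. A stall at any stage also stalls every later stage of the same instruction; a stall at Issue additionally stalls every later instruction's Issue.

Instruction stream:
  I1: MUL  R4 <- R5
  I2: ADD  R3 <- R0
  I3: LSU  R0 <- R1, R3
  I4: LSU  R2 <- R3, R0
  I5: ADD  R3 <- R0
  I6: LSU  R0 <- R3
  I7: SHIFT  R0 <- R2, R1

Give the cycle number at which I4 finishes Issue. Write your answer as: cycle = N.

cycle = 10

I1 -> (1, 2, 8, 9)
I2 -> (2, 3, 5, 6)
I3 -> (3, 7, 8, 9)  // RAW R3: wait I2 write@6
I4 -> (10, 11, 12, 13)  // struct: LSU busy until I3 writes@9
I5 -> (11, 12, 14, 15)
I6 -> (14, 16, 17, 18)  // struct: LSU busy until I4 writes@13, RAW R3: wait I5 write@15
I7 -> (19, 20, 21, 22)  // WAW R0: wait I6 write@18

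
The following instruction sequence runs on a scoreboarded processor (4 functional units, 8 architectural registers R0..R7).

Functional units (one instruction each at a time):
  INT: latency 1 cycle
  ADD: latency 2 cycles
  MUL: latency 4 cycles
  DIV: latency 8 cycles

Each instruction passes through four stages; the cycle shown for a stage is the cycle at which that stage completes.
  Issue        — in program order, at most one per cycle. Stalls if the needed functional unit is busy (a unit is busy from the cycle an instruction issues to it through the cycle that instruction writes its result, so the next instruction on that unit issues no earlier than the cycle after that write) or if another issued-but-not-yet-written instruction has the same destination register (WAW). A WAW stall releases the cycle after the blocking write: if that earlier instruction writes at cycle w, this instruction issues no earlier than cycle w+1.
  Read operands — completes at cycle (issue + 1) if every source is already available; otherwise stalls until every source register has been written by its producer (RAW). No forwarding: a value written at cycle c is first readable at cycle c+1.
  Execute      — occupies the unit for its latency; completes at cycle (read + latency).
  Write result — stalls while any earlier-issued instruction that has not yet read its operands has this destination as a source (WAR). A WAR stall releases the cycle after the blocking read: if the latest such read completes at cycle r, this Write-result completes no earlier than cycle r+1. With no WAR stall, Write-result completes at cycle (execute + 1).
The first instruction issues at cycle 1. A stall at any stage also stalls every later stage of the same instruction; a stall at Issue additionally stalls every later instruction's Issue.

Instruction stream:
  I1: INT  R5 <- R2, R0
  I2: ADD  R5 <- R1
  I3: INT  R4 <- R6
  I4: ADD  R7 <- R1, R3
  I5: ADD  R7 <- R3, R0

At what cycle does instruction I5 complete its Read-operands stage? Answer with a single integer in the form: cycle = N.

I1  is:1  ro:2  ex:3  wr:4
I2  is:5  ro:6  ex:8  wr:9  — WAW R5: wait I1 write@4
I3  is:6  ro:7  ex:8  wr:9
I4  is:10  ro:11  ex:13  wr:14  — struct: ADD busy until I2 writes@9
I5  is:15  ro:16  ex:18  wr:19  — struct: ADD busy until I4 writes@14

cycle = 16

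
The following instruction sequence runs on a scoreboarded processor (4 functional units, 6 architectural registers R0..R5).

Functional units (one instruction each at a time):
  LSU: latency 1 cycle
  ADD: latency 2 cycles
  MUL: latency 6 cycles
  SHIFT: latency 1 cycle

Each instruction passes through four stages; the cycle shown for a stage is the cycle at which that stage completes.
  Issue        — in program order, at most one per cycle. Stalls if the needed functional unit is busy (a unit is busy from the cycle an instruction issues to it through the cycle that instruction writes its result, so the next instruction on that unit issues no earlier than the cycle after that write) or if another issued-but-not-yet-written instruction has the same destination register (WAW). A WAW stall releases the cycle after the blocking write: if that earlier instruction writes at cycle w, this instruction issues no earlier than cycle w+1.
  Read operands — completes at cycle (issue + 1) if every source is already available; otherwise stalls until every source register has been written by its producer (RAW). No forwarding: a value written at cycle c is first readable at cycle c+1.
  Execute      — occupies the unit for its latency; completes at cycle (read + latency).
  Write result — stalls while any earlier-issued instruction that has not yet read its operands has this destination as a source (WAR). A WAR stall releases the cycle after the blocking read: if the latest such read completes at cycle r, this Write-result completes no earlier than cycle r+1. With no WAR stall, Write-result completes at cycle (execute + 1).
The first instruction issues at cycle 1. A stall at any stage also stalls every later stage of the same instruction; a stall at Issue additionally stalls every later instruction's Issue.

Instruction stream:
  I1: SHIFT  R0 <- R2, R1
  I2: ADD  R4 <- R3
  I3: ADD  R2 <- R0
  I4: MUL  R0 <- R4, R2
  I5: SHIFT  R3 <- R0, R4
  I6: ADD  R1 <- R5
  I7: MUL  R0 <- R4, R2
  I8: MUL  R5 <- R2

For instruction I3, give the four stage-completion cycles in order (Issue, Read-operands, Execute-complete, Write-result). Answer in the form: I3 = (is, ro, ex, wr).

[1] I1 issues→SHIFT
[2] I1 reads; I2 issues→ADD
[3] I1 exec-done; I2 reads
[4] I1 writes R0
[5] I2 exec-done
[6] I2 writes R4
[7] I3 issues→ADD
[8] I3 reads; I4 issues→MUL
[9] I5 issues→SHIFT
[10] I3 exec-done
[11] I3 writes R2
[12] I4 reads; I6 issues→ADD
[13] I6 reads
[15] I6 exec-done
[16] I6 writes R1
[18] I4 exec-done
[19] I4 writes R0
[20] I5 reads; I7 issues→MUL
[21] I5 exec-done; I7 reads
[22] I5 writes R3
[27] I7 exec-done
[28] I7 writes R0
[29] I8 issues→MUL
[30] I8 reads
[36] I8 exec-done
[37] I8 writes R5

I3 = (7, 8, 10, 11)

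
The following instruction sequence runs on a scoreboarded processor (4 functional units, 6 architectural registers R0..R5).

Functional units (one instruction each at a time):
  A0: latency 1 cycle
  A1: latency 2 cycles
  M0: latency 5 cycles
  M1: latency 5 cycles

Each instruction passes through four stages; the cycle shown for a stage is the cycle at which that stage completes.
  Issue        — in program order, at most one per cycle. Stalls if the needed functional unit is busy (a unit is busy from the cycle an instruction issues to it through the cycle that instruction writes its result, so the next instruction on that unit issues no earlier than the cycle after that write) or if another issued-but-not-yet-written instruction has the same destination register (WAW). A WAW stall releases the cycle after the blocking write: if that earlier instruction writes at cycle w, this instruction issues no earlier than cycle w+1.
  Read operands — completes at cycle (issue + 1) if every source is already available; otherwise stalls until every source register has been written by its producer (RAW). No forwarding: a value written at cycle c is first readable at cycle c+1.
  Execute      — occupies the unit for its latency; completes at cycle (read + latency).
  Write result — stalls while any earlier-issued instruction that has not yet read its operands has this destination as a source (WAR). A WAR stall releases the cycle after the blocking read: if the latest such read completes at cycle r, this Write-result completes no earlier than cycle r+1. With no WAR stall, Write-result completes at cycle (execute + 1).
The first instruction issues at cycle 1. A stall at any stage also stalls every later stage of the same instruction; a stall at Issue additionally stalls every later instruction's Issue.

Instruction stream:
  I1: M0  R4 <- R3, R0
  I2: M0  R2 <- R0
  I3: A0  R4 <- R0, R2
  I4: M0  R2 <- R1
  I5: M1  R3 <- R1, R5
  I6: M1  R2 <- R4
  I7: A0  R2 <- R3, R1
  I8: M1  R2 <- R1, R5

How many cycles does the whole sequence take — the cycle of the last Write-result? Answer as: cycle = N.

cycle = 45

t=1  I1 dispatched to M0
t=2  I1 operands ready
t=7  I1 complete
t=8  R4←I1
t=9  I2 dispatched to M0
t=10  I2 operands ready, I3 dispatched to A0
t=15  I2 complete
t=16  R2←I2
t=17  I3 operands ready, I4 dispatched to M0
t=18  I3 complete, I4 operands ready, I5 dispatched to M1
t=19  R4←I3, I5 operands ready
t=23  I4 complete
t=24  R2←I4, I5 complete
t=25  R3←I5
t=26  I6 dispatched to M1
t=27  I6 operands ready
t=32  I6 complete
t=33  R2←I6
t=34  I7 dispatched to A0
t=35  I7 operands ready
t=36  I7 complete
t=37  R2←I7
t=38  I8 dispatched to M1
t=39  I8 operands ready
t=44  I8 complete
t=45  R2←I8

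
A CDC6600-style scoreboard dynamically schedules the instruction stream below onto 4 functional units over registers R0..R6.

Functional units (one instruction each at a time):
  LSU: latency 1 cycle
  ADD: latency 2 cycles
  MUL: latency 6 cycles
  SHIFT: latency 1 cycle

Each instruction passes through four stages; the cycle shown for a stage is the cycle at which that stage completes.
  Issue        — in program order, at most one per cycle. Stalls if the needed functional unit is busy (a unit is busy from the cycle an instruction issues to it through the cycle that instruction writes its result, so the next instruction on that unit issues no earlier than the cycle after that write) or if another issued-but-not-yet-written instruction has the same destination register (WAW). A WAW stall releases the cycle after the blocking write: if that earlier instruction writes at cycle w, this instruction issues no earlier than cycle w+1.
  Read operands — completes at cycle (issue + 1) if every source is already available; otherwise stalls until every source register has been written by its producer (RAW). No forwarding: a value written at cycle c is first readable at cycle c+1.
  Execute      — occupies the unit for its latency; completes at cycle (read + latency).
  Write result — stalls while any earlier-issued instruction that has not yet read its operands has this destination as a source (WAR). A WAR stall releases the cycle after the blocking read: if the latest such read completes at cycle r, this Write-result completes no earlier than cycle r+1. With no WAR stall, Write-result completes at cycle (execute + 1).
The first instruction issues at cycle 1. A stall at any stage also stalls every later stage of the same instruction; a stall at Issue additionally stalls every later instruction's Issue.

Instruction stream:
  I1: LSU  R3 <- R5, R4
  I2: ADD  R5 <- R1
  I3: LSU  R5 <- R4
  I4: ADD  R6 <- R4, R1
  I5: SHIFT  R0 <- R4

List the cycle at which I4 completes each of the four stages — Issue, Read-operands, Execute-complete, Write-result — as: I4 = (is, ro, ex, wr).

I1  is:1  ro:2  ex:3  wr:4
I2  is:2  ro:3  ex:5  wr:6
I3  is:7  ro:8  ex:9  wr:10  — WAW R5: wait I2 write@6
I4  is:8  ro:9  ex:11  wr:12
I5  is:9  ro:10  ex:11  wr:12

I4 = (8, 9, 11, 12)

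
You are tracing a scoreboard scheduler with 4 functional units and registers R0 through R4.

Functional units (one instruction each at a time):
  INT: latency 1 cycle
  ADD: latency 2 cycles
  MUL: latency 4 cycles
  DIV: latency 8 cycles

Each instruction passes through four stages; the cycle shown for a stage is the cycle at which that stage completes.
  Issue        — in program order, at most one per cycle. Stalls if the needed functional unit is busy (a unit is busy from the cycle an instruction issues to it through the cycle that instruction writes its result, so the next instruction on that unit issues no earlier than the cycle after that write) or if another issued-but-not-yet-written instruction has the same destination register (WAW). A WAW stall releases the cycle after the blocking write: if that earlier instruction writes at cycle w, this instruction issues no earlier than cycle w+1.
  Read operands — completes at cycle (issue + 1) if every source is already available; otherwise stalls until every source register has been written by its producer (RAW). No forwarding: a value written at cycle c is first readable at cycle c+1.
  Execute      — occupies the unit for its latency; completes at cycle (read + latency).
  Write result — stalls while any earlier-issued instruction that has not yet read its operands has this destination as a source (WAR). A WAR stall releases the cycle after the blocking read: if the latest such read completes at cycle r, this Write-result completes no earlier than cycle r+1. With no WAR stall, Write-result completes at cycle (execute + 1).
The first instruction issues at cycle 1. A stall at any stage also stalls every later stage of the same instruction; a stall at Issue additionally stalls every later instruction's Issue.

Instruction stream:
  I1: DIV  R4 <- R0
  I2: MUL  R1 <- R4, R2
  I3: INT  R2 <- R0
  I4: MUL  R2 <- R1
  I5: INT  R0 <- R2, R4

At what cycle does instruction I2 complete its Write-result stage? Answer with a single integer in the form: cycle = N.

cycle = 17

t=1  I1→DIV
t=2  I1 RO, I2→MUL
t=3  I3→INT
t=4  I3 RO
t=5  I3 EX
t=10  I1 EX
t=11  I1 WR R4
t=12  I2 RO
t=13  I3 WR R2
t=16  I2 EX
t=17  I2 WR R1
t=18  I4→MUL
t=19  I4 RO, I5→INT
t=23  I4 EX
t=24  I4 WR R2
t=25  I5 RO
t=26  I5 EX
t=27  I5 WR R0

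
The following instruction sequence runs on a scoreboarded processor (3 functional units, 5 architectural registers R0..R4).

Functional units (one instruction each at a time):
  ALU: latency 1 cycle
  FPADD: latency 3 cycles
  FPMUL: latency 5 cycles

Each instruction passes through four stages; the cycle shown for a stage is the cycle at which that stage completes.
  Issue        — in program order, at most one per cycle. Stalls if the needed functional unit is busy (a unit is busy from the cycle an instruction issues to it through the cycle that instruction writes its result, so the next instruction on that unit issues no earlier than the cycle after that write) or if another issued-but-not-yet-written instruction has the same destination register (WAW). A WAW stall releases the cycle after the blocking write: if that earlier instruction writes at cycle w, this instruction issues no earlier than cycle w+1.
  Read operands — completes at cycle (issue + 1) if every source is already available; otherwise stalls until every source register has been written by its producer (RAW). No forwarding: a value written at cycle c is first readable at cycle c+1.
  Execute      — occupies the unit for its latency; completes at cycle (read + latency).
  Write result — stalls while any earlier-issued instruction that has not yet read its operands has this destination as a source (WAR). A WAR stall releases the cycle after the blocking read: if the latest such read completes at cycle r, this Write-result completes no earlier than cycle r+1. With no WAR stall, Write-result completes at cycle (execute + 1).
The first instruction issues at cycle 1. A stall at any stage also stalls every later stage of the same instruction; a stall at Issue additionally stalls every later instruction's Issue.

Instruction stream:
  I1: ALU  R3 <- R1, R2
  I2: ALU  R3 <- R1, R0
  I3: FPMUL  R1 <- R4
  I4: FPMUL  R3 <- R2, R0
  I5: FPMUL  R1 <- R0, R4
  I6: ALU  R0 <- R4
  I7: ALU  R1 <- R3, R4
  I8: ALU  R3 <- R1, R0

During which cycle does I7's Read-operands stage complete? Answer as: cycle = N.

cycle = 31

I1 -> (1, 2, 3, 4)
I2 -> (5, 6, 7, 8)  // struct: ALU busy until I1 writes@4
I3 -> (6, 7, 12, 13)
I4 -> (14, 15, 20, 21)  // struct: FPMUL busy until I3 writes@13
I5 -> (22, 23, 28, 29)  // struct: FPMUL busy until I4 writes@21
I6 -> (23, 24, 25, 26)
I7 -> (30, 31, 32, 33)  // WAW R1: wait I5 write@29
I8 -> (34, 35, 36, 37)  // struct: ALU busy until I7 writes@33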